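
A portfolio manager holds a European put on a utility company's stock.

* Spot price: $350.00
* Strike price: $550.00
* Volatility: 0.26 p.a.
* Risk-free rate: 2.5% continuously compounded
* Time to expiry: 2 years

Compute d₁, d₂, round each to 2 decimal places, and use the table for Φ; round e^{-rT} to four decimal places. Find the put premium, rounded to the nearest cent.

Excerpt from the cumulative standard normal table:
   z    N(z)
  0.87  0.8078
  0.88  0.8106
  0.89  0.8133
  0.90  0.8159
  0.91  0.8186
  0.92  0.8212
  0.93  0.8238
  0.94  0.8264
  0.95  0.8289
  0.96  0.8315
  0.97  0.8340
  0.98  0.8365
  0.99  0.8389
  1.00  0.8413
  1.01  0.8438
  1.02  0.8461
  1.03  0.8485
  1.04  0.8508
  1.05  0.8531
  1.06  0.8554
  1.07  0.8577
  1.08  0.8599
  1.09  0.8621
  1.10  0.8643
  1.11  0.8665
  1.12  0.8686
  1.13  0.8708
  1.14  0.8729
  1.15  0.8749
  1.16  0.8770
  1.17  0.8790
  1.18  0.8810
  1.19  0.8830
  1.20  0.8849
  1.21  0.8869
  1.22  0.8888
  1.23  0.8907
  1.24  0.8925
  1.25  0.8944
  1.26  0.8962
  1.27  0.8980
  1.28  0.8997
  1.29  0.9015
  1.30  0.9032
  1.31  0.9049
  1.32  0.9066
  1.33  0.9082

T = 2;  σ√T = 0.3677
ln(S/K) + (r + σ²/2)T = ln(350/550) + (0.025 + 0.26²/2)·2 = -0.4520 + 0.1176 = -0.3344
d₁ = -0.3344 / 0.3677 = -0.9094 ≈ -0.91
d₂ = d₁ − σ√T = -0.9094 − 0.3677 = -1.2771 ≈ -1.28
exp(−rT) = exp(−0.025·2) = 0.9512
N(−d₂) = N(1.28) = 0.8997;  N(−d₁) = N(0.91) = 0.8186
P = 550·0.9512·0.8997 − 350·0.8186 = 470.6871 − 286.5100 = 184.1771

$184.18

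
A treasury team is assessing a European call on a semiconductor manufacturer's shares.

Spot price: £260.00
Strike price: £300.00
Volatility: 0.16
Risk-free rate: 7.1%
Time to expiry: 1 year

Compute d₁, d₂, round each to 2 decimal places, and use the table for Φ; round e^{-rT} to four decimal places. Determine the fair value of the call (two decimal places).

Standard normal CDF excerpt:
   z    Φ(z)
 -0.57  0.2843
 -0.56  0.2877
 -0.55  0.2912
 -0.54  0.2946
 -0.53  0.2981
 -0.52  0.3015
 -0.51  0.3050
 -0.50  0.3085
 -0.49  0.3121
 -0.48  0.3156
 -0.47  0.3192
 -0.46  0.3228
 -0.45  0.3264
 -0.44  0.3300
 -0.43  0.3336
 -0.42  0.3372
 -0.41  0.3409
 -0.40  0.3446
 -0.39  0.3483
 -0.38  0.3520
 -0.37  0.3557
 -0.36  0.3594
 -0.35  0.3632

£9.18

T = 1;  σ√T = 0.1600
d₁ = [ln(260/300) + (0.071 + 0.16²/2)·1] / 0.1600 = [-0.1431 + 0.0838] / 0.1600 = -0.3706 which rounds to -0.37
d₂ = d₁ − σ√T = -0.3706 − 0.1600 = -0.5306 which rounds to -0.53
exp(−rT) = exp(−0.071·1) = 0.9315
N(d₁) = N(-0.37) = 0.3557;  N(d₂) = N(-0.53) = 0.2981
C = 260·0.3557 − 300·0.9315·0.2981 = 92.4820 − 83.3040 = 9.1780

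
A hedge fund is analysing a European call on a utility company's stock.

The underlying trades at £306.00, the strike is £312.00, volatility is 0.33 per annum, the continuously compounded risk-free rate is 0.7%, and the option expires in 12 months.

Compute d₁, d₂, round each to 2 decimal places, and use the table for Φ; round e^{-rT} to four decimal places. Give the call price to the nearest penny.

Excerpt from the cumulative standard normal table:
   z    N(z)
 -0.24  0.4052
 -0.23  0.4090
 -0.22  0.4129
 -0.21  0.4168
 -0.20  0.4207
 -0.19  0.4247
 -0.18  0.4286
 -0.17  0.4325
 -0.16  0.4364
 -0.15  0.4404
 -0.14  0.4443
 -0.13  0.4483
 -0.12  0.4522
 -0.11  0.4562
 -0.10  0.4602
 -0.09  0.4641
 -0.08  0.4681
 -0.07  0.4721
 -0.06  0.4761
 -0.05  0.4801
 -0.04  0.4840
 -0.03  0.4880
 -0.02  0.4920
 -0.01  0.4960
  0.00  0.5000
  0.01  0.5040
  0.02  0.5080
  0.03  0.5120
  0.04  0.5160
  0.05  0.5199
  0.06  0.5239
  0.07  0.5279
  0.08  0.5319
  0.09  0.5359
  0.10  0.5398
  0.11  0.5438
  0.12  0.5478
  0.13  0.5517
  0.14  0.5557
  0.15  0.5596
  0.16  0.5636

T = 1;  σ√T = 0.3300
ln(S/K) + (r + σ²/2)T = ln(306/312) + (0.007 + 0.33²/2)·1 = -0.0194 + 0.0615 = 0.0420
d₁ = 0.0420 / 0.3300 = 0.1274 → 0.13
d₂ = d₁ − σ√T = 0.1274 − 0.3300 = -0.2026 → -0.20
exp(−rT) = exp(−0.007·1) = 0.9930
N(d₁) = N(0.13) = 0.5517;  N(d₂) = N(-0.20) = 0.4207
C = 306·0.5517 − 312·0.9930·0.4207 = 168.8202 − 130.3396 = 38.4806

£38.48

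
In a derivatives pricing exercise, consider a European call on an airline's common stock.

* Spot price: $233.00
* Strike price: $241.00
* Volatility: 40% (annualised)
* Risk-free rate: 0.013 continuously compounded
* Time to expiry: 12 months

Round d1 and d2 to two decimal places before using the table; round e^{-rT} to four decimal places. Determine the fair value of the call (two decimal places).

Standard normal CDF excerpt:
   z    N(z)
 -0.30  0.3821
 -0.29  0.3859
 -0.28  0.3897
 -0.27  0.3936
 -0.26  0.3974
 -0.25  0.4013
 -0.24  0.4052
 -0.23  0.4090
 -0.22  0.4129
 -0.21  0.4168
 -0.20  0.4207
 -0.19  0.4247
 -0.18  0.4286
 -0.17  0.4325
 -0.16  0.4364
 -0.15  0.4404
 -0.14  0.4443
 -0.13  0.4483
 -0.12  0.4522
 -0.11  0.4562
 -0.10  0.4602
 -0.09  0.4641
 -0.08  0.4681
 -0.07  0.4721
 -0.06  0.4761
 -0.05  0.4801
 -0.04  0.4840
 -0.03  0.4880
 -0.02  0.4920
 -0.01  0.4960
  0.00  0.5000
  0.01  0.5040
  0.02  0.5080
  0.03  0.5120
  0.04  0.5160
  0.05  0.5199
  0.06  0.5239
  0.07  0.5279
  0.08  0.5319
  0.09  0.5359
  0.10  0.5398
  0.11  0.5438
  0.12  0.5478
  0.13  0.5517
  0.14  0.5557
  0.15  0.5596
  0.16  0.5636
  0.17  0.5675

T = 1;  σ√T = 0.4000
d₁ = [ln(233/241) + (0.013 + 0.4²/2)·1] / 0.4000 = [-0.0338 + 0.0930] / 0.4000 = 0.1481 ≈ 0.15
d₂ = d₁ − σ√T = 0.1481 − 0.4000 = -0.2519 ≈ -0.25
e^(−rT) = e^(−0.013·1) = 0.9871
N(d₁) = N(0.15) = 0.5596;  N(d₂) = N(-0.25) = 0.4013
C = 233·0.5596 − 241·0.9871·0.4013 = 130.3868 − 95.4657 = 34.9211

$34.92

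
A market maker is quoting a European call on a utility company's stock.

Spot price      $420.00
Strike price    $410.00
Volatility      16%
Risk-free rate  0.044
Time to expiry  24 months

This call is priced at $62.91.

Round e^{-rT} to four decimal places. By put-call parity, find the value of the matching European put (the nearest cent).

$18.39

exp(−rT) = exp(−0.044·2) = 0.9158
Put-call parity: C − P = S − K·e^(−rT) = 420 − 410·0.9158 = 420 − 375.4780 = 44.5220
P = C − (C − P) = 62.91 − (44.5220) = 18.3880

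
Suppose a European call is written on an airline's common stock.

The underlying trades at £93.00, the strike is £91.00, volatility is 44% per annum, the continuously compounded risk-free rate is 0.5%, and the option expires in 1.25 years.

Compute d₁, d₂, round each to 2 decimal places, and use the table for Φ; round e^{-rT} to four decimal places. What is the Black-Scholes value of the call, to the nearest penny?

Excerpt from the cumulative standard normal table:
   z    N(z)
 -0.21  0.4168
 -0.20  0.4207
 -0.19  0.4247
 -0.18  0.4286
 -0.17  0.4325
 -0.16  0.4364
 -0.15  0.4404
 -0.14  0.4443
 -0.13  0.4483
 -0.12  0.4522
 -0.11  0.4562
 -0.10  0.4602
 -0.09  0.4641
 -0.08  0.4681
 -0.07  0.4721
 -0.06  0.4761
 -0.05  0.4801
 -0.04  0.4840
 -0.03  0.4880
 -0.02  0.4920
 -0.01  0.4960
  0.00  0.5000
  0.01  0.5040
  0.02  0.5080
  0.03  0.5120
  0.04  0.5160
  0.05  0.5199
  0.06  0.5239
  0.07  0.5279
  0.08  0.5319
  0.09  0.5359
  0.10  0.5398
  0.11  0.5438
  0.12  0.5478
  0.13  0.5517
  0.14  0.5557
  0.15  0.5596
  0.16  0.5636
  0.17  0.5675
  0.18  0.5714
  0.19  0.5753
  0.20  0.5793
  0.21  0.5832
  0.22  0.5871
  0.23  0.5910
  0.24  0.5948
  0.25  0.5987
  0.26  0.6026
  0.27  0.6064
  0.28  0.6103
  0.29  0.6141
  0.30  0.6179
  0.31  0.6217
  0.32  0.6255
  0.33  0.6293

σ√T = 0.44·√1.25 = 0.4919
d₁ = [ln(93/91) + (0.005 + ½·0.44²)·1.25] / (σ√T) = (0.0217 + 0.1273) / 0.4919 = 0.3029 → 0.30
d₂ = 0.3029 − 0.4919 = -0.1891 → -0.19
exp(−rT) = exp(−0.005·1.25) = 0.9938
N(d₁) = N(0.30) = 0.6179;  N(d₂) = N(-0.19) = 0.4247
C = 93·0.6179 − 91·0.9938·0.4247 = 57.4647 − 38.4081 = 19.0566

£19.06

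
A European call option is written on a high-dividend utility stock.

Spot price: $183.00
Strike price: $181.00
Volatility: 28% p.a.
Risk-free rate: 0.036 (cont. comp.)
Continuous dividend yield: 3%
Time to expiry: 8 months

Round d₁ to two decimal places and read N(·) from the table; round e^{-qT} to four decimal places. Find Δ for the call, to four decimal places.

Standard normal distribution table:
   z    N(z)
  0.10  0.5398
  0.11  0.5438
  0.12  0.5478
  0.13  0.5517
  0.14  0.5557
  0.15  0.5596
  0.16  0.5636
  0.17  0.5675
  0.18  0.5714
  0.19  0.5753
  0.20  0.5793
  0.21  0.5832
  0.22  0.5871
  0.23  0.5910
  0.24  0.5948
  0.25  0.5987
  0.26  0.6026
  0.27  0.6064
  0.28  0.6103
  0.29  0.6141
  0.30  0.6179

σ√T = 0.28·√0.6667 = 0.2286
d₁ = [ln(183/181) + (0.036 − 0.03 + 0.28²/2)·0.6667] / 0.2286 = [0.0110 + 0.0301] / 0.2286 = 0.1799 ≈ 0.18
N(d₁) = N(0.18) = 0.5714
Δ_call = exp(−qT)·N(d₁) = 0.9802·0.5714 = 0.5601

0.5601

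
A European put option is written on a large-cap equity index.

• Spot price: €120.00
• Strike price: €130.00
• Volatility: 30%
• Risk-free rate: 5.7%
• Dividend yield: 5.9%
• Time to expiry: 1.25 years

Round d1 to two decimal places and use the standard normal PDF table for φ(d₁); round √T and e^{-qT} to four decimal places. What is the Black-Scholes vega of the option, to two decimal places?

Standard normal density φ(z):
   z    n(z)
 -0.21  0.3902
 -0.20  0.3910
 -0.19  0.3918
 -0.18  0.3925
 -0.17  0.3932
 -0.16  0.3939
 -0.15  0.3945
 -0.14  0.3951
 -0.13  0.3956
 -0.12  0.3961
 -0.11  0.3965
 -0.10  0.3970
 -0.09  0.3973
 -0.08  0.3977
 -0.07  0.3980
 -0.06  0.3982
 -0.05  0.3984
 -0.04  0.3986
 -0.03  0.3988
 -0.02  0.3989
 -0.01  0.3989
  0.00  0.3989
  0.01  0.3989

T = 1.25;  σ√T = 0.3354
d₁ = [ln(120/130) + (0.057 − 0.059 + 0.3²/2)·1.25] / 0.3354 = [-0.0800 + 0.0538] / 0.3354 = -0.0784 ⇒ -0.08
√T = √1.25 = 1.1180
φ(d₁) = φ(-0.08) = 0.3977
e^(−qT) = e^(−0.059·1.25) = 0.9289
vega = S·e^(−qT)·φ(d₁)·√T = 120·0.9289·0.3977·1.1180 = 49.5619

49.56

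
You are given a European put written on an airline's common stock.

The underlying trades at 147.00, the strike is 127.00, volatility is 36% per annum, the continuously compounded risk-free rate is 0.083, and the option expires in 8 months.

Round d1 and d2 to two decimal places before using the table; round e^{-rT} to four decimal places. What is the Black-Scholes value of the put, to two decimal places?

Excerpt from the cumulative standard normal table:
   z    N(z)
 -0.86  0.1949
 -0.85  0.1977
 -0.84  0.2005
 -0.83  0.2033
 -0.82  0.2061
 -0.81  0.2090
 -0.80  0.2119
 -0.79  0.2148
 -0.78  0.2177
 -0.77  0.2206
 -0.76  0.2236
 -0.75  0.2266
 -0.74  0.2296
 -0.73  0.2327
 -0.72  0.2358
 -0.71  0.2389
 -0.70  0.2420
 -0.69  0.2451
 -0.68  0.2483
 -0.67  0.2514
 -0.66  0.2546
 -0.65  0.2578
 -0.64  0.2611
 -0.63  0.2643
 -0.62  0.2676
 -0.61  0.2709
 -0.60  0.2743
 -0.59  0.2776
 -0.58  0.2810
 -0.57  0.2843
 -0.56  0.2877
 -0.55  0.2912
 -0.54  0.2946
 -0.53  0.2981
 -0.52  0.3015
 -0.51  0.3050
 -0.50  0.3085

T = 0.6667;  σ√T = 0.2939
d₁ = [ln(147/127) + (0.083 + 0.36²/2)·0.6667] / 0.2939 = [0.1462 + 0.0985] / 0.2939 = 0.8328 ≈ 0.83
d₂ = d₁ − σ√T = 0.8328 − 0.2939 = 0.5388 ≈ 0.54
e^(−rT) = e^(−0.083·0.6667) = 0.9462
N(−d₂) = N(-0.54) = 0.2946;  N(−d₁) = N(-0.83) = 0.2033
P = 127·0.9462·0.2946 − 147·0.2033 = 35.4013 − 29.8851 = 5.5162

5.52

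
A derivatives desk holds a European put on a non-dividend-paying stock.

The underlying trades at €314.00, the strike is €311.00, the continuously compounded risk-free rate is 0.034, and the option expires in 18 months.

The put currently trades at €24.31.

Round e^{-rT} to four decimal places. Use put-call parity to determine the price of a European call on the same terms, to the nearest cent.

exp(−rT) = exp(−0.034·1.5) = 0.9503
Put-call parity: C − P = S − K·e^(−rT) = 314 − 311·0.9503 = 314 − 295.5433 = 18.4567
C = P + (C − P) = 24.31 + (18.4567) = 42.7667

€42.77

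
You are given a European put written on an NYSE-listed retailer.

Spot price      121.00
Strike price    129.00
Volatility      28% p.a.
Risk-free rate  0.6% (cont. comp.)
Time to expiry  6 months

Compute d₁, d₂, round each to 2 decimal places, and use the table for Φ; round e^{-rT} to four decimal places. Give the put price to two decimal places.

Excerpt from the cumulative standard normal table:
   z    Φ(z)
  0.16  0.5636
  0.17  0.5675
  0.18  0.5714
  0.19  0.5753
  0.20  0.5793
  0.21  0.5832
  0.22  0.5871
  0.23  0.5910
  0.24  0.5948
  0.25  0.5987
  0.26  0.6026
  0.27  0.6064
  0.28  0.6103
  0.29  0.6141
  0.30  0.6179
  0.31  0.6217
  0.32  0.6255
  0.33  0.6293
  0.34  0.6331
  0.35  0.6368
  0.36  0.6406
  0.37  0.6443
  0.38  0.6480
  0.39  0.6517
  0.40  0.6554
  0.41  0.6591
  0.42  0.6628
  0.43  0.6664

σ√T = 0.28·√0.5 = 0.1980
d₁ = [ln(121/129) + (0.006 + 0.28²/2)·0.5] / 0.1980 = [-0.0640 + 0.0226] / 0.1980 = -0.2092 ⇒ -0.21
d₂ = d₁ − σ√T = -0.2092 − 0.1980 = -0.4072 ⇒ -0.41
e^(−rT) = e^(−0.006·0.5) = 0.9970
P = 129·0.9970·N(0.41) − 121·N(0.21) = 129·0.9970·0.6591 − 121·0.5832 = 84.7688 − 70.5672 = 14.2016

14.20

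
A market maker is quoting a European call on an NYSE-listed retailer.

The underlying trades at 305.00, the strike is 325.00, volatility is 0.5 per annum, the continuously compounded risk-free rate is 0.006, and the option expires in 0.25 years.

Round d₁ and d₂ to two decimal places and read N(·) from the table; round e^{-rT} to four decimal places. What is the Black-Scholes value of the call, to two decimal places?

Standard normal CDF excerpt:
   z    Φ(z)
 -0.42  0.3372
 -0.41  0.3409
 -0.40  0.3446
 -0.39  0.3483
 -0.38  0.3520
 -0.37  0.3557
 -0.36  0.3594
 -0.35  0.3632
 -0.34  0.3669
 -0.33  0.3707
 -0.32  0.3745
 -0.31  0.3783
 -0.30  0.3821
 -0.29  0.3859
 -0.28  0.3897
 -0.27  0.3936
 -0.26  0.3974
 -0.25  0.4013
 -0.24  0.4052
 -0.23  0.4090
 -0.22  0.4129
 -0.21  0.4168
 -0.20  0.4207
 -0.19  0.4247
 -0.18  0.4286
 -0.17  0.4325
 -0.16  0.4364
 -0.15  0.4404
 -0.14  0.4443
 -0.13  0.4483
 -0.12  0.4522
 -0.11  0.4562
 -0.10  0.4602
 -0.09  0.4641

σ√T = 0.5·√0.25 = 0.2500
d₁ = [ln(305/325) + (0.006 + 0.5²/2)·0.25] / 0.2500 = [-0.0635 + 0.0328] / 0.2500 = -0.1231 → -0.12
d₂ = d₁ − σ√T = -0.1231 − 0.2500 = -0.3731 → -0.37
exp(−rT) = exp(−0.006·0.25) = 0.9985
N(d₁) = N(-0.12) = 0.4522;  N(d₂) = N(-0.37) = 0.3557
C = 305·0.4522 − 325·0.9985·0.3557 = 137.9210 − 115.4291 = 22.4919

22.49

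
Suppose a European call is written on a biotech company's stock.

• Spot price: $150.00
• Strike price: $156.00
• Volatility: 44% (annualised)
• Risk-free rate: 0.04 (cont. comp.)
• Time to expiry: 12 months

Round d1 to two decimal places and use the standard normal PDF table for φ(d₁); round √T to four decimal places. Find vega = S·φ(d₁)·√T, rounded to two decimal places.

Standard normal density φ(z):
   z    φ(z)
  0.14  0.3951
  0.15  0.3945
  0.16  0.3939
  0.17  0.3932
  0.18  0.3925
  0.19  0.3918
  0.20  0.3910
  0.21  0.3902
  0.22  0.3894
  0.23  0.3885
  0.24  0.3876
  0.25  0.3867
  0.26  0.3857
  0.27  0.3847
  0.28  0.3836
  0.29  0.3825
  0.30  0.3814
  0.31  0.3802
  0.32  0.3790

58.41

σ√T = 0.44 × 1.0000 = 0.4400
ln(S/K) + (r + σ²/2)T = ln(150/156) + (0.04 + 0.44²/2)·1 = -0.0392 + 0.1368 = 0.0976
d₁ = 0.0976 / 0.4400 = 0.2218 which rounds to 0.22
√T = √1 = 1.0000
φ(d₁) = φ(0.22) = 0.3894
vega = S·φ(d₁)·√T = 150·0.3894·1.0000 = 58.4100
(Call and put vega coincide under Black-Scholes.)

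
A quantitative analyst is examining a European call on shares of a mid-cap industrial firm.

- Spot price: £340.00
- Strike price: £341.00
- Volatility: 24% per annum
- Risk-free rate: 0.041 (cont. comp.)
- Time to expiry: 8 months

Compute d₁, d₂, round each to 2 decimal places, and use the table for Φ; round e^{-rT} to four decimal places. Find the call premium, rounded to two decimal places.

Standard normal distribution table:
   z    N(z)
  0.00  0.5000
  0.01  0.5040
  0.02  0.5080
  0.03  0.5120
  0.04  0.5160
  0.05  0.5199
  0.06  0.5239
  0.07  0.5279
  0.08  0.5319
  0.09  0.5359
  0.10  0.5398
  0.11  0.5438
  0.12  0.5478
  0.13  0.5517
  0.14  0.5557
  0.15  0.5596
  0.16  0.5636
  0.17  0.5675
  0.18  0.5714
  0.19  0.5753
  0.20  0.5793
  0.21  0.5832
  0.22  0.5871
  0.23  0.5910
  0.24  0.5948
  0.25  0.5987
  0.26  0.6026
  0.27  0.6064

£29.74

T = 0.6667;  σ√T = 0.1960
d₁ = [ln(340/341) + (0.041 + ½·0.24²)·0.6667] / (σ√T) = (-0.0029 + 0.0465) / 0.1960 = 0.2225 → 0.22
d₂ = 0.2225 − 0.1960 = 0.0265 → 0.03
e^(−rT) = e^(−0.041·0.6667) = 0.9730
N(d₁) = N(0.22) = 0.5871;  N(d₂) = N(0.03) = 0.5120
C = 340·0.5871 − 341·0.9730·0.5120 = 199.6140 − 169.8780 = 29.7360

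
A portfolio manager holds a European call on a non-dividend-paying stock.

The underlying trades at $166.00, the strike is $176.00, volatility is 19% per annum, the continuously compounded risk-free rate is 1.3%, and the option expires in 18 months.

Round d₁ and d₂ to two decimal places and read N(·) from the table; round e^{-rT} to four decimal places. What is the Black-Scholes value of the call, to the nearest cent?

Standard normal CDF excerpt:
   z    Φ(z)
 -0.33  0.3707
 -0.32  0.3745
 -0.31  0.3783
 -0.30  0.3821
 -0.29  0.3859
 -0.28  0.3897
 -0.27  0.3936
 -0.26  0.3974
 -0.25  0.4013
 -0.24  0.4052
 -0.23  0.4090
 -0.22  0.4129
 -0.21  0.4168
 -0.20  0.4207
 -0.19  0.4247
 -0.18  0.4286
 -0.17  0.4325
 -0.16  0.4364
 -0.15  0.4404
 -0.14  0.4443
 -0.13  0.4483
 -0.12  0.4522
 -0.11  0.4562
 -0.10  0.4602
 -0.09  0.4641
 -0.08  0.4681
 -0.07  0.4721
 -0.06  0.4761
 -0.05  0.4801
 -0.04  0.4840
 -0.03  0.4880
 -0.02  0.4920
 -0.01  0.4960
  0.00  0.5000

σ√T = 0.19·√1.5 = 0.2327
d₁ = [ln(166/176) + (0.013 + 0.19²/2)·1.5] / 0.2327 = [-0.0585 + 0.0466] / 0.2327 = -0.0512 → -0.05
d₂ = d₁ − σ√T = -0.0512 − 0.2327 = -0.2839 → -0.28
exp(−rT) = exp(−0.013·1.5) = 0.9807
N(d₁) = N(-0.05) = 0.4801;  N(d₂) = N(-0.28) = 0.3897
C = 166·0.4801 − 176·0.9807·0.3897 = 79.6966 − 67.2635 = 12.4331

$12.43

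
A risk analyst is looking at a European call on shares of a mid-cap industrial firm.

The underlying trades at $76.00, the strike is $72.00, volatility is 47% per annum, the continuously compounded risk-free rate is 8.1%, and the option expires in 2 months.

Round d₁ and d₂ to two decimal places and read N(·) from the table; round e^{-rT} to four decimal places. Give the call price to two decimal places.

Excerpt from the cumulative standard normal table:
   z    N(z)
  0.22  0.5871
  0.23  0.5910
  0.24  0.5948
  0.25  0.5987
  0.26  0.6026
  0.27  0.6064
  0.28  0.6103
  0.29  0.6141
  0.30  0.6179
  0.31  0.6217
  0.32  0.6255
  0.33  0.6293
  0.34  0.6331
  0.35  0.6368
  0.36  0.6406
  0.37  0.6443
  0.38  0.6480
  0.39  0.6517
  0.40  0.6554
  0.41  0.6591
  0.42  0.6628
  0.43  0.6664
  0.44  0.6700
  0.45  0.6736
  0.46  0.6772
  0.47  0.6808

T = 0.1667;  σ√T = 0.1919
ln(S/K) + (r + σ²/2)T = ln(76/72) + (0.081 + 0.47²/2)·0.1667 = 0.0541 + 0.0319 = 0.0860
d₁ = 0.0860 / 0.1919 = 0.4481 ⇒ 0.45
d₂ = d₁ − σ√T = 0.4481 − 0.1919 = 0.2562 ⇒ 0.26
e^(−rT) = e^(−0.081·0.1667) = 0.9866
N(d₁) = N(0.45) = 0.6736;  N(d₂) = N(0.26) = 0.6026
C = 76·0.6736 − 72·0.9866·0.6026 = 51.1936 − 42.8058 = 8.3878

$8.39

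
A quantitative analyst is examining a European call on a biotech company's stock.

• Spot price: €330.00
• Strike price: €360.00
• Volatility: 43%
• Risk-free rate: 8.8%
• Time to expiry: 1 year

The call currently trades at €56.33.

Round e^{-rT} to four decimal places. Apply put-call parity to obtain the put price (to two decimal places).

e^(−rT) = e^(−0.088·1) = 0.9158
Put-call parity: C − P = S − K·e^(−rT) = 330 − 360·0.9158 = 330 − 329.6880 = 0.3120
P = C − (C − P) = 56.33 − (0.3120) = 56.0180

€56.02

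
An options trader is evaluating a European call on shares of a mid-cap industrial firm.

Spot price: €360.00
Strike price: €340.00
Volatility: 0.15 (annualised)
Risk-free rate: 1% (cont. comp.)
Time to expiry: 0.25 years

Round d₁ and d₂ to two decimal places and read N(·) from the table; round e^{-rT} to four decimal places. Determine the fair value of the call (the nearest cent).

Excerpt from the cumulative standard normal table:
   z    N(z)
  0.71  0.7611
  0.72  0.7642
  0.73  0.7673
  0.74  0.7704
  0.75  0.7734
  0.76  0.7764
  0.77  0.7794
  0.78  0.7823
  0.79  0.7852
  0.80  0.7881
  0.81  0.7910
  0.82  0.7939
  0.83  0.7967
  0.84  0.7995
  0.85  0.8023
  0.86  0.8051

€23.50

σ√T = 0.15·√0.25 = 0.0750
d₁ = [ln(360/340) + (0.01 + 0.15²/2)·0.25] / 0.0750 = [0.0572 + 0.0053] / 0.0750 = 0.8329 which rounds to 0.83
d₂ = d₁ − σ√T = 0.8329 − 0.0750 = 0.7579 which rounds to 0.76
e^(−rT) = e^(−0.01·0.25) = 0.9975
C = 360·N(0.83) − 340·0.9975·N(0.76) = 360·0.7967 − 340·0.9975·0.7764 = 286.8120 − 263.3161 = 23.4959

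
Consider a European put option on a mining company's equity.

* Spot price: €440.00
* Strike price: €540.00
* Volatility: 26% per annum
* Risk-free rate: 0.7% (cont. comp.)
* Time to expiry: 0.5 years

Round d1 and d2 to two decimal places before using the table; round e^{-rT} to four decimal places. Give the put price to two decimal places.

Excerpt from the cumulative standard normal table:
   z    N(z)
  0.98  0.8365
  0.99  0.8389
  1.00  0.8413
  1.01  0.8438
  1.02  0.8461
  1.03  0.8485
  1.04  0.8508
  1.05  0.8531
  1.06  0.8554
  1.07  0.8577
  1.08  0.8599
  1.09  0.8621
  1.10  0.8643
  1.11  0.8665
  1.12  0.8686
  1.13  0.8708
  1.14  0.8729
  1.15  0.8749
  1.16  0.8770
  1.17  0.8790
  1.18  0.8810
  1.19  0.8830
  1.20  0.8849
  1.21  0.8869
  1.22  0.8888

T = 0.5;  σ√T = 0.1838
d₁ = [ln(440/540) + (0.007 + 0.26²/2)·0.5] / 0.1838 = [-0.2048 + 0.0204] / 0.1838 = -1.0030 ≈ -1.00
d₂ = d₁ − σ√T = -1.0030 − 0.1838 = -1.1868 ≈ -1.19
e^(−rT) = e^(−0.007·0.5) = 0.9965
P = 540·0.9965·N(1.19) − 440·N(1.00) = 540·0.9965·0.8830 − 440·0.8413 = 475.1511 − 370.1720 = 104.9791

€104.98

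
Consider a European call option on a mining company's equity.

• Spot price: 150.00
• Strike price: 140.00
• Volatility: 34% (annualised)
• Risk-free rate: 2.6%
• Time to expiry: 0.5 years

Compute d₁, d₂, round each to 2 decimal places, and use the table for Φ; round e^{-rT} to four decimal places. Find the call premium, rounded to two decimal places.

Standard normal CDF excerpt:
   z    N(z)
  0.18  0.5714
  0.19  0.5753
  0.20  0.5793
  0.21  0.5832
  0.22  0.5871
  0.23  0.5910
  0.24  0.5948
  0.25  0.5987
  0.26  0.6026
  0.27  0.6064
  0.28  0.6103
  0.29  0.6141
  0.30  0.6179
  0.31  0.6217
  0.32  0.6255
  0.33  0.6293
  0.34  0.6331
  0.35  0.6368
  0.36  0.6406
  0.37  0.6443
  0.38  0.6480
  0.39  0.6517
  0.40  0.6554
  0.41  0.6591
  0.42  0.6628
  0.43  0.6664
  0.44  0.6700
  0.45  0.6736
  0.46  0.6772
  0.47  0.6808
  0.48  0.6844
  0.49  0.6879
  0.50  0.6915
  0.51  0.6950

σ√T = 0.34 × 0.7071 = 0.2404
d₁ = [ln(150/140) + (0.026 + 0.34²/2)·0.5] / 0.2404 = [0.0690 + 0.0419] / 0.2404 = 0.4613 ⇒ 0.46
d₂ = d₁ − σ√T = 0.4613 − 0.2404 = 0.2208 ⇒ 0.22
exp(−rT) = exp(−0.026·0.5) = 0.9871
N(d₁) = N(0.46) = 0.6772;  N(d₂) = N(0.22) = 0.5871
C = 150·0.6772 − 140·0.9871·0.5871 = 101.5800 − 81.1337 = 20.4463

20.45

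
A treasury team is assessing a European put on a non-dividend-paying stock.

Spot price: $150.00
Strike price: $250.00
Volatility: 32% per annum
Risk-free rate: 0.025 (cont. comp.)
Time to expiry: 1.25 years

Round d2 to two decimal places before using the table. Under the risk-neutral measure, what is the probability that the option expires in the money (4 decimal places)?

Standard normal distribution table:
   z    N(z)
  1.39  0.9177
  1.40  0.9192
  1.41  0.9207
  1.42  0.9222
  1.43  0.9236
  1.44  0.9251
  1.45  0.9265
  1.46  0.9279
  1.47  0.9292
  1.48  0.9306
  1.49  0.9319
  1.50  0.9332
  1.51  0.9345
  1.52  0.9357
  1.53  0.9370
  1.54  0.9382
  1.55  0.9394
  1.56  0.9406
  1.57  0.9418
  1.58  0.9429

0.9357

σ√T = 0.32·√1.25 = 0.3578
ln(S/K) + (r + σ²/2)T = ln(150/250) + (0.025 + 0.32²/2)·1.25 = -0.5108 + 0.0953 = -0.4156
d₁ = -0.4156 / 0.3578 = -1.1616 → -1.16
d₂ = d₁ − σ√T = -1.1616 − 0.3578 = -1.5193 → -1.52
Risk-neutral Pr[S_T < K] = N(−d₂) = N(1.52) = 0.9357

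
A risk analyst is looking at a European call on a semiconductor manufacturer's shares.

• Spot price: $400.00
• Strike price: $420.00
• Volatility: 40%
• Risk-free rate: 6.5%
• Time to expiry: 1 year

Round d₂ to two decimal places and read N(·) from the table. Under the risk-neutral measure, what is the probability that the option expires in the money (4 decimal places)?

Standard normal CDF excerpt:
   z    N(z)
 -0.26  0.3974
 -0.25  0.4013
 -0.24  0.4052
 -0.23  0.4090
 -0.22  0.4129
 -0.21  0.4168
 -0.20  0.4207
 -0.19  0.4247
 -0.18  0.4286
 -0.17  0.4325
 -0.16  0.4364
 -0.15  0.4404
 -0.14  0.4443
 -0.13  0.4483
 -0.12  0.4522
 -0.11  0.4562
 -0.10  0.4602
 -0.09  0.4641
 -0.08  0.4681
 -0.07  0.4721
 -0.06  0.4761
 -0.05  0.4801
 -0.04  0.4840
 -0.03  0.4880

T = 1;  σ√T = 0.4000
d₁ = [ln(400/420) + (0.065 + ½·0.4²)·1] / (σ√T) = (-0.0488 + 0.1450) / 0.4000 = 0.2405 → 0.24
d₂ = 0.2405 − 0.4000 = -0.1595 → -0.16
Risk-neutral Pr[S_T > K] = N(d₂) = N(-0.16) = 0.4364

0.4364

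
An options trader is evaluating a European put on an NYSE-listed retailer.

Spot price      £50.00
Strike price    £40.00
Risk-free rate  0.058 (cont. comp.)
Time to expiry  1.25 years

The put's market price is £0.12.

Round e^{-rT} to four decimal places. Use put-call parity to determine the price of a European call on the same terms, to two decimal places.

exp(−rT) = exp(−0.058·1.25) = 0.9301
Put-call parity: C − P = S − K·e^(−rT) = 50 − 40·0.9301 = 50 − 37.2040 = 12.7960
C = P + (C − P) = 0.12 + (12.7960) = 12.9160

£12.92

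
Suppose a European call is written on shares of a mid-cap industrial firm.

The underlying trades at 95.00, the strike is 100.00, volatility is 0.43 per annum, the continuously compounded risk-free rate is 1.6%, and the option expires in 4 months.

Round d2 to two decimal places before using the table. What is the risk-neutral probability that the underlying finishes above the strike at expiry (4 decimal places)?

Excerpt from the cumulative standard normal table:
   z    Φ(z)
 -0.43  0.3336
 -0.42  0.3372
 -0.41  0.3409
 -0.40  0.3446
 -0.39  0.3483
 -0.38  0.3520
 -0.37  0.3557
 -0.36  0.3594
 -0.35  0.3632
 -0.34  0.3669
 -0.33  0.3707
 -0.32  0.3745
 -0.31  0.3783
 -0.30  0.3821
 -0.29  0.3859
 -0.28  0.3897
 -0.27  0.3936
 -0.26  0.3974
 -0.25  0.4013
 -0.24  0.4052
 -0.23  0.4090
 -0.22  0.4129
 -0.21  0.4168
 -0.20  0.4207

σ√T = 0.43·√0.3333 = 0.2483
d₁ = [ln(95/100) + (0.016 + 0.43²/2)·0.3333] / 0.2483 = [-0.0513 + 0.0361] / 0.2483 = -0.0610 which rounds to -0.06
d₂ = d₁ − σ√T = -0.0610 − 0.2483 = -0.3093 which rounds to -0.31
Pr(exercise) under Q = N(d₂) = 0.3783

0.3783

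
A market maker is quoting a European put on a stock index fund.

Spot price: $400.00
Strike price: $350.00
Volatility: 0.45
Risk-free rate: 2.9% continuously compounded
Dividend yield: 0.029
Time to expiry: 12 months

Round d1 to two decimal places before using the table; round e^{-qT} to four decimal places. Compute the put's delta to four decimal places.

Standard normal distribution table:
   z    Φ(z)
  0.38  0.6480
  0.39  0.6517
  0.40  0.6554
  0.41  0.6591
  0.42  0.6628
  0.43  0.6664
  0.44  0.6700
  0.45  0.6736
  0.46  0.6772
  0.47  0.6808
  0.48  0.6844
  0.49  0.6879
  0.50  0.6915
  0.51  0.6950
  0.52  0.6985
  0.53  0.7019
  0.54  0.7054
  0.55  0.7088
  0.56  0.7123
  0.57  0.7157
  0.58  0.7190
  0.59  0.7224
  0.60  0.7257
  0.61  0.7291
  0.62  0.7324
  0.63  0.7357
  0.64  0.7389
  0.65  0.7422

σ√T = 0.45 × 1.0000 = 0.4500
d₁ = [ln(400/350) + (0.029 − 0.029 + ½·0.45²)·1] / (σ√T) = (0.1335 + 0.1013) / 0.4500 = 0.5217 → 0.52
N(d₁) = N(0.52) = 0.6985
Δ_put = exp(−qT)·(N(d₁) − 1) = 0.9714·(0.6985 − 1) = -0.2929

-0.2929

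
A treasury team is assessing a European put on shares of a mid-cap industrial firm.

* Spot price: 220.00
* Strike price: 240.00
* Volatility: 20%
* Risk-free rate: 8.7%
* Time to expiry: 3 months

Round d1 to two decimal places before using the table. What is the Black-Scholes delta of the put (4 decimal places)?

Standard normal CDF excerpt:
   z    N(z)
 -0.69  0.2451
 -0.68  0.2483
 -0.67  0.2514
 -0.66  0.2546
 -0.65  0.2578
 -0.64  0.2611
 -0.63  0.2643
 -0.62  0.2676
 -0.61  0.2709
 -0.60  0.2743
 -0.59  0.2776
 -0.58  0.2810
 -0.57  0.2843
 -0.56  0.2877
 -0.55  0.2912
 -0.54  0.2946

σ√T = 0.2·√0.25 = 0.1000
d₁ = [ln(220/240) + (0.087 + 0.2²/2)·0.25] / 0.1000 = [-0.0870 + 0.0267] / 0.1000 = -0.6026 → -0.60
N(d₁) = N(-0.60) = 0.2743
Δ_put = N(d₁) − 1 = 0.2743 − 1 = -0.7257

-0.7257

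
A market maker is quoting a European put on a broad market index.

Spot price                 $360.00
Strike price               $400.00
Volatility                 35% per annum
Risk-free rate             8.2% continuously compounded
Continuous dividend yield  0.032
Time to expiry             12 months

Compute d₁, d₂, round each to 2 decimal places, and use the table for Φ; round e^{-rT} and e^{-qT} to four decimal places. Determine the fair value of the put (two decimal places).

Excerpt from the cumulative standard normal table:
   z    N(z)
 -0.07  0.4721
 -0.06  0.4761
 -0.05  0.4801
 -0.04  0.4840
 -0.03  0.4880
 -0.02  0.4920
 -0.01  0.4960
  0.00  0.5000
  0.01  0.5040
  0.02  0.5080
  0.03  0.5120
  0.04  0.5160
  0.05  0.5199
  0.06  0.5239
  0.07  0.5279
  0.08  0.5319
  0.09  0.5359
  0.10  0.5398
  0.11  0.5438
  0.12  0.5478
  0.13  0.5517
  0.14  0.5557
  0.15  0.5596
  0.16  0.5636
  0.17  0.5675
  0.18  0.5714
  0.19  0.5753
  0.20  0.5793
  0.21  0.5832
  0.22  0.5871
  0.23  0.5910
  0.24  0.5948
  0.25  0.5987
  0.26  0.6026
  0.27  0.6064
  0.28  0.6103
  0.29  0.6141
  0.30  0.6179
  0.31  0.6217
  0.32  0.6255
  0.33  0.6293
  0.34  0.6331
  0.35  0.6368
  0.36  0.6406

$60.37

σ√T = 0.35·√1 = 0.3500
d₁ = [ln(360/400) + (0.082 − 0.032 + ½·0.35²)·1] / (σ√T) = (-0.1054 + 0.1112) / 0.3500 = 0.0168 ≈ 0.02
d₂ = 0.0168 − 0.3500 = -0.3332 ≈ -0.33
e^(−qT) = e^(−0.032·1) = 0.9685;  e^(−rT) = e^(−0.082·1) = 0.9213
N(−d₂) = N(0.33) = 0.6293;  N(−d₁) = N(-0.02) = 0.4920
P = 400·0.9213·0.6293 − 360·0.9685·0.4920 = 231.9096 − 171.5407 = 60.3689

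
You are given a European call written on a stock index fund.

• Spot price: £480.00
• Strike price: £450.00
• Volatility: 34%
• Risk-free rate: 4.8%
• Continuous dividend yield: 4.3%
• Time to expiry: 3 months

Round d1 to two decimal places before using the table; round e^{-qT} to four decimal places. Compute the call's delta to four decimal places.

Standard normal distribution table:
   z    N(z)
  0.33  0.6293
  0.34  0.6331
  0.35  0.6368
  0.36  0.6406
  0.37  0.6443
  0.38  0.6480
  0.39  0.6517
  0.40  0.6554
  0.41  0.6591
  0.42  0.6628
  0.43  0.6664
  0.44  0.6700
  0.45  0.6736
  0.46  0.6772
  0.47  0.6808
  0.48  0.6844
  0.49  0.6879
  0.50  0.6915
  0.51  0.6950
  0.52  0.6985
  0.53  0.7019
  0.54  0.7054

0.6735

T = 0.25;  σ√T = 0.1700
d₁ = [ln(480/450) + (0.048 − 0.043 + 0.34²/2)·0.25] / 0.1700 = [0.0645 + 0.0157] / 0.1700 = 0.4720 ⇒ 0.47
N(d₁) = N(0.47) = 0.6808
Δ_call = e^(−qT)·N(d₁) = 0.9893·0.6808 = 0.6735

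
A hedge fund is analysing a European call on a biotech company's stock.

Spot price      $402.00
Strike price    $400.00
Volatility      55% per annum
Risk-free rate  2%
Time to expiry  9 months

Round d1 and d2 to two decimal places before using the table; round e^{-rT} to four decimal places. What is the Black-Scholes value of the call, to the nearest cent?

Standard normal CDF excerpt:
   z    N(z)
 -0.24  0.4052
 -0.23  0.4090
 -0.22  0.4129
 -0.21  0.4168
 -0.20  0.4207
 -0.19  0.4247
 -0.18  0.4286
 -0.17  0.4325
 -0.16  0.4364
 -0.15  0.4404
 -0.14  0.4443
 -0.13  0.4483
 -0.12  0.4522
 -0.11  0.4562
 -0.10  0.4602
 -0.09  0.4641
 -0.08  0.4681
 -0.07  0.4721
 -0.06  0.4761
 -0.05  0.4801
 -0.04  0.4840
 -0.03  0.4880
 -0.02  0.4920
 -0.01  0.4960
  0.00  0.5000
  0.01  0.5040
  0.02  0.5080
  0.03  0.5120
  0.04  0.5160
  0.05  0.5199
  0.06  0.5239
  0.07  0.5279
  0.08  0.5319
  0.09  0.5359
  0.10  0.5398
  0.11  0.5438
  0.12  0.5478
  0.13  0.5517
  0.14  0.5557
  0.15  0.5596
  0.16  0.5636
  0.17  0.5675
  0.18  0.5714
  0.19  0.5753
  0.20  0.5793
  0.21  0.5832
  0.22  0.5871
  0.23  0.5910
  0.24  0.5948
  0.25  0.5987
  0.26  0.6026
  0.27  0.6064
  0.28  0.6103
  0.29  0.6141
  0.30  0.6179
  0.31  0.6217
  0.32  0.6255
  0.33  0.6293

σ√T = 0.55·√0.75 = 0.4763
d₁ = [ln(402/400) + (0.02 + ½·0.55²)·0.75] / (σ√T) = (0.0050 + 0.1284) / 0.4763 = 0.2801 → 0.28
d₂ = 0.2801 − 0.4763 = -0.1962 → -0.20
e^(−rT) = e^(−0.02·0.75) = 0.9851
C = 402·N(0.28) − 400·0.9851·N(-0.20) = 402·0.6103 − 400·0.9851·0.4207 = 245.3406 − 165.7726 = 79.5680

$79.57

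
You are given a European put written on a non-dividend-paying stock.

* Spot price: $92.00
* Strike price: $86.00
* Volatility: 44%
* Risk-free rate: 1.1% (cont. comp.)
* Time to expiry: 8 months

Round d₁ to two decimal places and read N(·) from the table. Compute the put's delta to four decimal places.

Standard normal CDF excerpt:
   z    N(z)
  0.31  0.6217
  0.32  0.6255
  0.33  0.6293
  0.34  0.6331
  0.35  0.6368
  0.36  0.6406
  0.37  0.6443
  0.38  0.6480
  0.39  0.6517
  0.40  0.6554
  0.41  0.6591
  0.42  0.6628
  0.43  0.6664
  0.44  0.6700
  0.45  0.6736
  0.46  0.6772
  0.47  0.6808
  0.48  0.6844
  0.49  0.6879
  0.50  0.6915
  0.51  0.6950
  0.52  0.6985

σ√T = 0.44 × 0.8165 = 0.3593
d₁ = [ln(92/86) + (0.011 + 0.44²/2)·0.6667] / 0.3593 = [0.0674 + 0.0719] / 0.3593 = 0.3878 ≈ 0.39
N(d₁) = N(0.39) = 0.6517
Δ_put = N(d₁) − 1 = 0.6517 − 1 = -0.3483

-0.3483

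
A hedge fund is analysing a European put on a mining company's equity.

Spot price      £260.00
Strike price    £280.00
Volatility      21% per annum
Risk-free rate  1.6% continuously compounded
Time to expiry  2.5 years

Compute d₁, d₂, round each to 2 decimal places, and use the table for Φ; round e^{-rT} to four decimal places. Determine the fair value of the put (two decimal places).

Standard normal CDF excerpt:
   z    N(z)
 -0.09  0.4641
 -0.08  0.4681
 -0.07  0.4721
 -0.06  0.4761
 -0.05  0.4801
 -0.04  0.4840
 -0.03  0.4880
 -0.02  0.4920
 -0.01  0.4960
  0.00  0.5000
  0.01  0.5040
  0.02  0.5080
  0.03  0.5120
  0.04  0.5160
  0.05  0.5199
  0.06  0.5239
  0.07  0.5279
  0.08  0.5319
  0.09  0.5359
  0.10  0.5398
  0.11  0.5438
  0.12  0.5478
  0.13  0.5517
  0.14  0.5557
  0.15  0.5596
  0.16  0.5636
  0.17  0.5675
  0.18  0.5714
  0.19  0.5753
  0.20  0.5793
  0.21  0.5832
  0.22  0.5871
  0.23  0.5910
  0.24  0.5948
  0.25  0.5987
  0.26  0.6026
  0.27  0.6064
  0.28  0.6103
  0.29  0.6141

£39.35

σ√T = 0.21 × 1.5811 = 0.3320
d₁ = [ln(260/280) + (0.016 + ½·0.21²)·2.5] / (σ√T) = (-0.0741 + 0.0951) / 0.3320 = 0.0633 ⇒ 0.06
d₂ = 0.0633 − 0.3320 = -0.2687 ⇒ -0.27
exp(−rT) = exp(−0.016·2.5) = 0.9608
N(−d₂) = N(0.27) = 0.6064;  N(−d₁) = N(-0.06) = 0.4761
P = 280·0.9608·0.6064 − 260·0.4761 = 163.1362 − 123.7860 = 39.3502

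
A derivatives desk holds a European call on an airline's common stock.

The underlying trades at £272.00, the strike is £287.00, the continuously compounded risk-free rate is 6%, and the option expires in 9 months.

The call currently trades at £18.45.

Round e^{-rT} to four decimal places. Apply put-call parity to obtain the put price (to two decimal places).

£20.82

exp(−rT) = exp(−0.06·0.75) = 0.9560
Put-call parity: C − P = S − K·e^(−rT) = 272 − 287·0.9560 = 272 − 274.3720 = -2.3720
P = C − (C − P) = 18.45 − (-2.3720) = 20.8220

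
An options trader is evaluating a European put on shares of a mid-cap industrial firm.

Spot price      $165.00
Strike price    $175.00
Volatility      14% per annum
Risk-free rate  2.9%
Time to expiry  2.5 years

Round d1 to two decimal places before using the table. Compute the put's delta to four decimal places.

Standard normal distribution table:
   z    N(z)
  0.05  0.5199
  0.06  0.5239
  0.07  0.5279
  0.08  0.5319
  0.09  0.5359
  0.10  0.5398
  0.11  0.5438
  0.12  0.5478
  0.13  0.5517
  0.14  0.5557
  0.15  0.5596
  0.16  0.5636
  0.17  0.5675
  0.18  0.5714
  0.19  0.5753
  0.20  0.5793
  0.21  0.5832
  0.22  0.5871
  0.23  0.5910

σ√T = 0.14 × 1.5811 = 0.2214
d₁ = [ln(165/175) + (0.029 + 0.14²/2)·2.5] / 0.2214 = [-0.0588 + 0.0970] / 0.2214 = 0.1724 ≈ 0.17
N(d₁) = N(0.17) = 0.5675
Δ_put = N(d₁) − 1 = 0.5675 − 1 = -0.4325

-0.4325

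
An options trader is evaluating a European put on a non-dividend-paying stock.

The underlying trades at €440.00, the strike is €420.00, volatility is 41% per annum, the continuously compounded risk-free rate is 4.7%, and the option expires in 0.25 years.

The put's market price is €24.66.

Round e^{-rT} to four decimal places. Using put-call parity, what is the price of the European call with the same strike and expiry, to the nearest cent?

e^(−rT) = e^(−0.047·0.25) = 0.9883
Put-call parity: C − P = S − K·e^(−rT) = 440 − 420·0.9883 = 440 − 415.0860 = 24.9140
C = P + (C − P) = 24.66 + (24.9140) = 49.5740

€49.57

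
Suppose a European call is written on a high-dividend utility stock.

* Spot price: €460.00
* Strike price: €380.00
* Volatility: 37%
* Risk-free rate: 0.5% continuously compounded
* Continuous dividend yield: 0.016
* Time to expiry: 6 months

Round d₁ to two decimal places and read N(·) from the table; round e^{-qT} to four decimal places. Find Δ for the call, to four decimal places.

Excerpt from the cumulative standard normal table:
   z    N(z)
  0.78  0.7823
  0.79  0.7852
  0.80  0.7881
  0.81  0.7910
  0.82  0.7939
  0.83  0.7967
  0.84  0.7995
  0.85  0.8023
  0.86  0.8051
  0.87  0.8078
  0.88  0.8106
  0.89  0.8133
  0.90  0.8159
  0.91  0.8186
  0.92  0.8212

0.7931

σ√T = 0.37·√0.5 = 0.2616
d₁ = [ln(460/380) + (0.005 − 0.016 + ½·0.37²)·0.5] / (σ√T) = (0.1911 + 0.0287) / 0.2616 = 0.8400 → 0.84
N(d₁) = N(0.84) = 0.7995
Δ_call = exp(−qT)·N(d₁) = 0.9920·0.7995 = 0.7931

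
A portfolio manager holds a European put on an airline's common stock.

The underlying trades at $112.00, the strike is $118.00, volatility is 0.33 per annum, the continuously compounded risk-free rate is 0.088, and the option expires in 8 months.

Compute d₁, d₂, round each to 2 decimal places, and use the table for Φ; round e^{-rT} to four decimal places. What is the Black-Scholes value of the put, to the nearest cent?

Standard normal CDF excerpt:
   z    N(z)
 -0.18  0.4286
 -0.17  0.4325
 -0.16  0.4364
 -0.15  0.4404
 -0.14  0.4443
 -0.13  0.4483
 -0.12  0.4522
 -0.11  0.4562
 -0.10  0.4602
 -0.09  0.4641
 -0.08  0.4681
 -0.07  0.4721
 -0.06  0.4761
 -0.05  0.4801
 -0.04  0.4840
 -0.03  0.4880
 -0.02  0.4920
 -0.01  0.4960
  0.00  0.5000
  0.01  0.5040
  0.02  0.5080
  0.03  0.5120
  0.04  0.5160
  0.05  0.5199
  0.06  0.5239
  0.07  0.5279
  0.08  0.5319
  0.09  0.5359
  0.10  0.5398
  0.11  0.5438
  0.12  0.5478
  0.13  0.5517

T = 0.6667;  σ√T = 0.2694
d₁ = [ln(112/118) + (0.088 + 0.33²/2)·0.6667] / 0.2694 = [-0.0522 + 0.0950] / 0.2694 = 0.1588 ⇒ 0.16
d₂ = d₁ − σ√T = 0.1588 − 0.2694 = -0.1107 ⇒ -0.11
e^(−rT) = e^(−0.088·0.6667) = 0.9430
N(−d₂) = N(0.11) = 0.5438;  N(−d₁) = N(-0.16) = 0.4364
P = 118·0.9430·0.5438 − 112·0.4364 = 60.5108 − 48.8768 = 11.6340

$11.63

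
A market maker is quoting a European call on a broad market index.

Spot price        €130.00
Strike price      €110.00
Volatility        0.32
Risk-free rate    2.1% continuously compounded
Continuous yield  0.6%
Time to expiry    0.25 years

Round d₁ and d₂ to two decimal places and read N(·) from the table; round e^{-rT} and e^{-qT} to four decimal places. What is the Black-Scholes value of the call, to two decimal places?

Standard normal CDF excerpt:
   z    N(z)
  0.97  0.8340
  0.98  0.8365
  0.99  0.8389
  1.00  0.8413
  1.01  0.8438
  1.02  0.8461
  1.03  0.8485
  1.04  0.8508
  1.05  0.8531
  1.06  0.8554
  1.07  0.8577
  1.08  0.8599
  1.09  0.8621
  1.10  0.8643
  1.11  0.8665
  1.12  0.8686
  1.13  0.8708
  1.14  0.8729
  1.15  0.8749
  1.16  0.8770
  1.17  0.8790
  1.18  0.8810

€21.77

σ√T = 0.32 × 0.5000 = 0.1600
d₁ = [ln(130/110) + (0.021 − 0.006 + 0.32²/2)·0.25] / 0.1600 = [0.1671 + 0.0166] / 0.1600 = 1.1475 which rounds to 1.15
d₂ = d₁ − σ√T = 1.1475 − 0.1600 = 0.9875 which rounds to 0.99
exp(−qT) = exp(−0.006·0.25) = 0.9985;  exp(−rT) = exp(−0.021·0.25) = 0.9948
C = 130·0.9985·N(1.15) − 110·0.9948·N(0.99) = 130·0.9985·0.8749 − 110·0.9948·0.8389 = 113.5664 − 91.7991 = 21.7672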